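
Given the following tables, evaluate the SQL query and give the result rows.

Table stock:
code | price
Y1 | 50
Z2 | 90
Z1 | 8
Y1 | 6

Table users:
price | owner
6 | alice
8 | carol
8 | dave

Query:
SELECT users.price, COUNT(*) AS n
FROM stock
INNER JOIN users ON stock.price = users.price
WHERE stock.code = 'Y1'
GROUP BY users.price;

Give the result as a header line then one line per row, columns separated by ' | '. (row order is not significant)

== RESULT ==
users.price | n
6 | 1

Derivation:
After JOIN users (3 rows):
stock.code | stock.price | users.price | users.owner
Z1 | 8 | 8 | carol
Z1 | 8 | 8 | dave
Y1 | 6 | 6 | alice
After WHERE (1 rows):
stock.code | stock.price | users.price | users.owner
Y1 | 6 | 6 | alice
After GROUP BY (1 rows):
users.price | n
6 | 1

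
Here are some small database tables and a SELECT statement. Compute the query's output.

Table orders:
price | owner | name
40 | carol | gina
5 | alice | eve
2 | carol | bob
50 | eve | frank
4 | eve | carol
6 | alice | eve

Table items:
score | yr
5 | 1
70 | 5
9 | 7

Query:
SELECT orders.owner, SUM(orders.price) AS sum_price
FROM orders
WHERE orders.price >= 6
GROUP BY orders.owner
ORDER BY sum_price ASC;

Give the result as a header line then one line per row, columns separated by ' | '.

After WHERE (3 rows):
orders.price | orders.owner | orders.name
40 | carol | gina
50 | eve | frank
6 | alice | eve
After GROUP BY (3 rows):
orders.owner | sum_price
carol | 40
eve | 50
alice | 6
After ORDER BY (3 rows):
orders.owner | sum_price
alice | 6
carol | 40
eve | 50

== RESULT ==
orders.owner | sum_price
alice | 6
carol | 40
eve | 50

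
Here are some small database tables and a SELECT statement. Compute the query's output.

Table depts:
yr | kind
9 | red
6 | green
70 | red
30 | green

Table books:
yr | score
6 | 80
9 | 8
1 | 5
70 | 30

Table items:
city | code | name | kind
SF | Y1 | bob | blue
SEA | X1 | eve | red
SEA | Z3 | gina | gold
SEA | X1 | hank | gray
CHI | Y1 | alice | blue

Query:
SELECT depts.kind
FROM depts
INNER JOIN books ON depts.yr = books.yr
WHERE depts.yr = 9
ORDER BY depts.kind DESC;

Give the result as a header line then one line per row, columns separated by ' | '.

After JOIN books (3 rows):
depts.yr | depts.kind | books.yr | books.score
9 | red | 9 | 8
6 | green | 6 | 80
70 | red | 70 | 30
After WHERE (1 rows):
depts.yr | depts.kind | books.yr | books.score
9 | red | 9 | 8
After SELECT (1 rows):
depts.kind
red
After ORDER BY (1 rows):
depts.kind
red

== RESULT ==
depts.kind
red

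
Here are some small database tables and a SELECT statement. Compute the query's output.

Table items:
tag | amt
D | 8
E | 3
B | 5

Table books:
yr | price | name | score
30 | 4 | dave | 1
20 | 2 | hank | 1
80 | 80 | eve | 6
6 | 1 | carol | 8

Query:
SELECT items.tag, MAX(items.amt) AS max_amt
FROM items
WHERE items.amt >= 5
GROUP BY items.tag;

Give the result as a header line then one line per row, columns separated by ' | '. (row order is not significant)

== RESULT ==
items.tag | max_amt
D | 8
B | 5

Derivation:
After WHERE (2 rows):
items.tag | items.amt
D | 8
B | 5
After GROUP BY (2 rows):
items.tag | max_amt
D | 8
B | 5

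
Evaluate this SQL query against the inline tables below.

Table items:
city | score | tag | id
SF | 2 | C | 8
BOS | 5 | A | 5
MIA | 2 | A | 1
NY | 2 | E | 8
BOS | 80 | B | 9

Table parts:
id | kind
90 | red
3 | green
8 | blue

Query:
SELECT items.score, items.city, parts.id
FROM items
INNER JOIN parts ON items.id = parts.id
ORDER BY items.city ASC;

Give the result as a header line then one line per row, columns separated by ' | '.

== RESULT ==
items.score | items.city | parts.id
2 | NY | 8
2 | SF | 8

Derivation:
After JOIN parts (2 rows):
items.city | items.score | items.tag | items.id | parts.id | parts.kind
SF | 2 | C | 8 | 8 | blue
NY | 2 | E | 8 | 8 | blue
After SELECT (2 rows):
items.score | items.city | parts.id
2 | SF | 8
2 | NY | 8
After ORDER BY (2 rows):
items.score | items.city | parts.id
2 | NY | 8
2 | SF | 8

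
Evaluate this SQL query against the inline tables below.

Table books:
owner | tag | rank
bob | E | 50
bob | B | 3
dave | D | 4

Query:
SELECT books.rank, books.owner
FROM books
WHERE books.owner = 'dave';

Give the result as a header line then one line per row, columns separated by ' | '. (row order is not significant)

After WHERE (1 rows):
books.owner | books.tag | books.rank
dave | D | 4
After SELECT (1 rows):
books.rank | books.owner
4 | dave

== RESULT ==
books.rank | books.owner
4 | dave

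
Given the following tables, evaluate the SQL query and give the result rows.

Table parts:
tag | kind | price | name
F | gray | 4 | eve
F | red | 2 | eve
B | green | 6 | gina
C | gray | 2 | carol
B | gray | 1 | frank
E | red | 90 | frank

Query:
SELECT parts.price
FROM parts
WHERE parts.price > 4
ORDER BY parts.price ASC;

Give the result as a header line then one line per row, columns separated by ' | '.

== RESULT ==
parts.price
6
90

Derivation:
After WHERE (2 rows):
parts.tag | parts.kind | parts.price | parts.name
B | green | 6 | gina
E | red | 90 | frank
After SELECT (2 rows):
parts.price
6
90
After ORDER BY (2 rows):
parts.price
6
90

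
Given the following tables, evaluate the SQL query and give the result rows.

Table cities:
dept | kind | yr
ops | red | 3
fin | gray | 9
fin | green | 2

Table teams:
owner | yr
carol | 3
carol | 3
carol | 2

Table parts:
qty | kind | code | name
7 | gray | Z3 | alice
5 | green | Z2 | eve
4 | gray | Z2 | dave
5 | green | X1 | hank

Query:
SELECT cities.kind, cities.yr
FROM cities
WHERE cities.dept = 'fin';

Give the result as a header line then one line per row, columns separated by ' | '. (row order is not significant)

After WHERE (2 rows):
cities.dept | cities.kind | cities.yr
fin | gray | 9
fin | green | 2
After SELECT (2 rows):
cities.kind | cities.yr
gray | 9
green | 2

== RESULT ==
cities.kind | cities.yr
gray | 9
green | 2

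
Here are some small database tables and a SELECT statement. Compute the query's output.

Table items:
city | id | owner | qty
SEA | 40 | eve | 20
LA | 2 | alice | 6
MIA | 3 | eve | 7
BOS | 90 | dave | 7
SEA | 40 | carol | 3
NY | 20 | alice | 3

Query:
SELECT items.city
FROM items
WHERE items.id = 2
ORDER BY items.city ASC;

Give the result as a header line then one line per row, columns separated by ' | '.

After WHERE (1 rows):
items.city | items.id | items.owner | items.qty
LA | 2 | alice | 6
After SELECT (1 rows):
items.city
LA
After ORDER BY (1 rows):
items.city
LA

== RESULT ==
items.city
LA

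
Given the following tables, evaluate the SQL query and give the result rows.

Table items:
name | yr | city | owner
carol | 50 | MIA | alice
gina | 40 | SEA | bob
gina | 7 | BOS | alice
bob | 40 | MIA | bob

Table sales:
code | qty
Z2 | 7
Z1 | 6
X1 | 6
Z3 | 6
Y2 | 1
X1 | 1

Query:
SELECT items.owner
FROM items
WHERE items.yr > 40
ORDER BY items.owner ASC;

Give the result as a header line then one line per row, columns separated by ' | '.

After WHERE (1 rows):
items.name | items.yr | items.city | items.owner
carol | 50 | MIA | alice
After SELECT (1 rows):
items.owner
alice
After ORDER BY (1 rows):
items.owner
alice

== RESULT ==
items.owner
alice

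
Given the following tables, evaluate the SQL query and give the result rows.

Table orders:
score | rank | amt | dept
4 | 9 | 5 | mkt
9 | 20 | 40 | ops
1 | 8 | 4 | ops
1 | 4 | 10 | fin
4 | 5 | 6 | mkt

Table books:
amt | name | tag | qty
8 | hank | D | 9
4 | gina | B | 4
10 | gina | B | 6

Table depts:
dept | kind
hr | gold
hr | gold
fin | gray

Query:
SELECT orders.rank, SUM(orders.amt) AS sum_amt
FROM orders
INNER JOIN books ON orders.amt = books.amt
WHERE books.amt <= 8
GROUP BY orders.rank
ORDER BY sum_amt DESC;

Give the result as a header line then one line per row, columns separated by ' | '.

== RESULT ==
orders.rank | sum_amt
8 | 4

Derivation:
After JOIN books (2 rows):
orders.score | orders.rank | orders.amt | orders.dept | books.amt | books.name | books.tag | books.qty
1 | 8 | 4 | ops | 4 | gina | B | 4
1 | 4 | 10 | fin | 10 | gina | B | 6
After WHERE (1 rows):
orders.score | orders.rank | orders.amt | orders.dept | books.amt | books.name | books.tag | books.qty
1 | 8 | 4 | ops | 4 | gina | B | 4
After GROUP BY (1 rows):
orders.rank | sum_amt
8 | 4
After ORDER BY (1 rows):
orders.rank | sum_amt
8 | 4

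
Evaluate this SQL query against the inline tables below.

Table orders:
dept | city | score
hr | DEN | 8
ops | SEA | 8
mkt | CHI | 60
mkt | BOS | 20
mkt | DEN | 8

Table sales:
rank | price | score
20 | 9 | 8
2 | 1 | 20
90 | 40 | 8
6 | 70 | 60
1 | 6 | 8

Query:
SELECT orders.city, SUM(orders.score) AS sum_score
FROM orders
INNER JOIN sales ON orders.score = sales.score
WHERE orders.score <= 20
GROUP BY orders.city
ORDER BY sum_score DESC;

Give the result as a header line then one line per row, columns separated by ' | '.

== RESULT ==
orders.city | sum_score
DEN | 48
SEA | 24
BOS | 20

Derivation:
After JOIN sales (11 rows):
orders.dept | orders.city | orders.score | sales.rank | sales.price | sales.score
hr | DEN | 8 | 20 | 9 | 8
hr | DEN | 8 | 90 | 40 | 8
hr | DEN | 8 | 1 | 6 | 8
ops | SEA | 8 | 20 | 9 | 8
ops | SEA | 8 | 90 | 40 | 8
ops | SEA | 8 | 1 | 6 | 8
mkt | CHI | 60 | 6 | 70 | 60
mkt | BOS | 20 | 2 | 1 | 20
mkt | DEN | 8 | 20 | 9 | 8
mkt | DEN | 8 | 90 | 40 | 8
mkt | DEN | 8 | 1 | 6 | 8
After WHERE (10 rows):
orders.dept | orders.city | orders.score | sales.rank | sales.price | sales.score
hr | DEN | 8 | 20 | 9 | 8
hr | DEN | 8 | 90 | 40 | 8
hr | DEN | 8 | 1 | 6 | 8
ops | SEA | 8 | 20 | 9 | 8
ops | SEA | 8 | 90 | 40 | 8
ops | SEA | 8 | 1 | 6 | 8
mkt | BOS | 20 | 2 | 1 | 20
mkt | DEN | 8 | 20 | 9 | 8
mkt | DEN | 8 | 90 | 40 | 8
mkt | DEN | 8 | 1 | 6 | 8
After GROUP BY (3 rows):
orders.city | sum_score
DEN | 48
SEA | 24
BOS | 20
After ORDER BY (3 rows):
orders.city | sum_score
DEN | 48
SEA | 24
BOS | 20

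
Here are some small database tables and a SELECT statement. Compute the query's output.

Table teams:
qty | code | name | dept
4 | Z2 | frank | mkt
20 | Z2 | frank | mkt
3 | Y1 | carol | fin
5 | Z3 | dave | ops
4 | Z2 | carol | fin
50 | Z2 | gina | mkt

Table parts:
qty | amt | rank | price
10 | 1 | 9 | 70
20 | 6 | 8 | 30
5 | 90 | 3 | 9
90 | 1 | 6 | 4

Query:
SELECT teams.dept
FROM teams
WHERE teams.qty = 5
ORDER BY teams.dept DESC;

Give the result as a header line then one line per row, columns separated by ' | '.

After WHERE (1 rows):
teams.qty | teams.code | teams.name | teams.dept
5 | Z3 | dave | ops
After SELECT (1 rows):
teams.dept
ops
After ORDER BY (1 rows):
teams.dept
ops

== RESULT ==
teams.dept
ops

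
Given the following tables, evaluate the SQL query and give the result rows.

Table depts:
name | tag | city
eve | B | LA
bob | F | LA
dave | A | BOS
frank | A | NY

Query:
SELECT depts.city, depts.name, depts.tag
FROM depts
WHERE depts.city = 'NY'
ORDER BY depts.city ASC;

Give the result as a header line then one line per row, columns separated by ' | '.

== RESULT ==
depts.city | depts.name | depts.tag
NY | frank | A

Derivation:
After WHERE (1 rows):
depts.name | depts.tag | depts.city
frank | A | NY
After SELECT (1 rows):
depts.city | depts.name | depts.tag
NY | frank | A
After ORDER BY (1 rows):
depts.city | depts.name | depts.tag
NY | frank | A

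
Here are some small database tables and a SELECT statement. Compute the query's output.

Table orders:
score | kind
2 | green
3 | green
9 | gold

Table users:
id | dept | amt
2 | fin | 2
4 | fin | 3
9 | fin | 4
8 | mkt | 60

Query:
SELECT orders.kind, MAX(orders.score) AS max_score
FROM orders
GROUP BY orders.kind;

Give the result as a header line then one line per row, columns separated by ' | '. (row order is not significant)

== RESULT ==
orders.kind | max_score
green | 3
gold | 9

Derivation:
After GROUP BY (2 rows):
orders.kind | max_score
green | 3
gold | 9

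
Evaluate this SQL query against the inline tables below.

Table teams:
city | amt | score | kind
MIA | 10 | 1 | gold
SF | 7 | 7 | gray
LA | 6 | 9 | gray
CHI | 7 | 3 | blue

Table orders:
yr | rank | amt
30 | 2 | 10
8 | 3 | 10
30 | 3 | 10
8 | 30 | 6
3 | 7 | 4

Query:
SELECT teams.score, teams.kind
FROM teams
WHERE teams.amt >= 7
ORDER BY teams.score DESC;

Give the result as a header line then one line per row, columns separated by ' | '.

After WHERE (3 rows):
teams.city | teams.amt | teams.score | teams.kind
MIA | 10 | 1 | gold
SF | 7 | 7 | gray
CHI | 7 | 3 | blue
After SELECT (3 rows):
teams.score | teams.kind
1 | gold
7 | gray
3 | blue
After ORDER BY (3 rows):
teams.score | teams.kind
7 | gray
3 | blue
1 | gold

== RESULT ==
teams.score | teams.kind
7 | gray
3 | blue
1 | gold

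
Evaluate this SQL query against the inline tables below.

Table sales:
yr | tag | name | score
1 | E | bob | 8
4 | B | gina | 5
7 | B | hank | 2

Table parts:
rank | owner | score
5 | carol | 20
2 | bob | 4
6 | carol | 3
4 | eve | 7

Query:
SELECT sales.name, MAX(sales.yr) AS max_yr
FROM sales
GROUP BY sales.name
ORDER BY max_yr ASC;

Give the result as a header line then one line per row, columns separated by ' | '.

== RESULT ==
sales.name | max_yr
bob | 1
gina | 4
hank | 7

Derivation:
After GROUP BY (3 rows):
sales.name | max_yr
bob | 1
gina | 4
hank | 7
After ORDER BY (3 rows):
sales.name | max_yr
bob | 1
gina | 4
hank | 7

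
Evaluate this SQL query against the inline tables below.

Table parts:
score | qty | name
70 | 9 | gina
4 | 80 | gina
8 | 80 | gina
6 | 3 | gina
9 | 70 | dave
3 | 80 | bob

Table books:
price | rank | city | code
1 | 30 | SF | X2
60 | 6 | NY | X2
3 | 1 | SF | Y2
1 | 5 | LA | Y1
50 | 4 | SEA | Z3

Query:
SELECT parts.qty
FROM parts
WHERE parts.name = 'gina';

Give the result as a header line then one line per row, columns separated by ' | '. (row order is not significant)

After WHERE (4 rows):
parts.score | parts.qty | parts.name
70 | 9 | gina
4 | 80 | gina
8 | 80 | gina
6 | 3 | gina
After SELECT (4 rows):
parts.qty
9
80
80
3

== RESULT ==
parts.qty
9
80
80
3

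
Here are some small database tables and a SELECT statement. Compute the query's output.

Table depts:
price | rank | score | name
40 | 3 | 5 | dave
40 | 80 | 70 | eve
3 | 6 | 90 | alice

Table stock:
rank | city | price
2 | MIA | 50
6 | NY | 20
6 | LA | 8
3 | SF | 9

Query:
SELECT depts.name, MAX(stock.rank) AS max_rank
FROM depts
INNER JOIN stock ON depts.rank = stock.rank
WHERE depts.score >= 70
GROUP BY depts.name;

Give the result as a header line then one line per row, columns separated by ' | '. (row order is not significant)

== RESULT ==
depts.name | max_rank
alice | 6

Derivation:
After JOIN stock (3 rows):
depts.price | depts.rank | depts.score | depts.name | stock.rank | stock.city | stock.price
40 | 3 | 5 | dave | 3 | SF | 9
3 | 6 | 90 | alice | 6 | NY | 20
3 | 6 | 90 | alice | 6 | LA | 8
After WHERE (2 rows):
depts.price | depts.rank | depts.score | depts.name | stock.rank | stock.city | stock.price
3 | 6 | 90 | alice | 6 | NY | 20
3 | 6 | 90 | alice | 6 | LA | 8
After GROUP BY (1 rows):
depts.name | max_rank
alice | 6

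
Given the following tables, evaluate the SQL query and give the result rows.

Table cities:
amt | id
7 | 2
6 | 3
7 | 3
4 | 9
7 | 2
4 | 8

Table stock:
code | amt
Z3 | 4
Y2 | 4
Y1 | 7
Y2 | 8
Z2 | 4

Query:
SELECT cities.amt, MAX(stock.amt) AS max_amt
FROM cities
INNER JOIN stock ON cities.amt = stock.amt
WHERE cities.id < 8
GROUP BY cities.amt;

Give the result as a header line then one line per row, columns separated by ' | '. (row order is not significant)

== RESULT ==
cities.amt | max_amt
7 | 7

Derivation:
After JOIN stock (9 rows):
cities.amt | cities.id | stock.code | stock.amt
7 | 2 | Y1 | 7
7 | 3 | Y1 | 7
4 | 9 | Z3 | 4
4 | 9 | Y2 | 4
4 | 9 | Z2 | 4
7 | 2 | Y1 | 7
4 | 8 | Z3 | 4
4 | 8 | Y2 | 4
4 | 8 | Z2 | 4
After WHERE (3 rows):
cities.amt | cities.id | stock.code | stock.amt
7 | 2 | Y1 | 7
7 | 3 | Y1 | 7
7 | 2 | Y1 | 7
After GROUP BY (1 rows):
cities.amt | max_amt
7 | 7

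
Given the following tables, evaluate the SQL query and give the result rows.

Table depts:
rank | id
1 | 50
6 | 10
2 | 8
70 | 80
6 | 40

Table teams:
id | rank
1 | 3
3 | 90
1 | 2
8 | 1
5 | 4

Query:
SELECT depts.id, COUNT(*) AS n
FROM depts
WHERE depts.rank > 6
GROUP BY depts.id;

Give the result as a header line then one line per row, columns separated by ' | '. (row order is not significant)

After WHERE (1 rows):
depts.rank | depts.id
70 | 80
After GROUP BY (1 rows):
depts.id | n
80 | 1

== RESULT ==
depts.id | n
80 | 1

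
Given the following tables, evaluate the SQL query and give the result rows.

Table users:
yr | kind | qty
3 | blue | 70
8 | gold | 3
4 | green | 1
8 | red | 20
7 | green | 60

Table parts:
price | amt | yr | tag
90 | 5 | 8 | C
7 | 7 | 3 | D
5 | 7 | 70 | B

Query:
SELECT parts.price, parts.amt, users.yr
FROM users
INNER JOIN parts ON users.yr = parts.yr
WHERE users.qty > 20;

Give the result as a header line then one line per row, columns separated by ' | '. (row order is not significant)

== RESULT ==
parts.price | parts.amt | users.yr
7 | 7 | 3

Derivation:
After JOIN parts (3 rows):
users.yr | users.kind | users.qty | parts.price | parts.amt | parts.yr | parts.tag
3 | blue | 70 | 7 | 7 | 3 | D
8 | gold | 3 | 90 | 5 | 8 | C
8 | red | 20 | 90 | 5 | 8 | C
After WHERE (1 rows):
users.yr | users.kind | users.qty | parts.price | parts.amt | parts.yr | parts.tag
3 | blue | 70 | 7 | 7 | 3 | D
After SELECT (1 rows):
parts.price | parts.amt | users.yr
7 | 7 | 3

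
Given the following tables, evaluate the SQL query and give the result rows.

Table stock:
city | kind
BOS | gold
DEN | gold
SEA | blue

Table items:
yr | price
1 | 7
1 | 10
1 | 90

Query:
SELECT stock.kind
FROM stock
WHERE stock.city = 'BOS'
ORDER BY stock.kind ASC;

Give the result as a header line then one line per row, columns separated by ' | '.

== RESULT ==
stock.kind
gold

Derivation:
After WHERE (1 rows):
stock.city | stock.kind
BOS | gold
After SELECT (1 rows):
stock.kind
gold
After ORDER BY (1 rows):
stock.kind
gold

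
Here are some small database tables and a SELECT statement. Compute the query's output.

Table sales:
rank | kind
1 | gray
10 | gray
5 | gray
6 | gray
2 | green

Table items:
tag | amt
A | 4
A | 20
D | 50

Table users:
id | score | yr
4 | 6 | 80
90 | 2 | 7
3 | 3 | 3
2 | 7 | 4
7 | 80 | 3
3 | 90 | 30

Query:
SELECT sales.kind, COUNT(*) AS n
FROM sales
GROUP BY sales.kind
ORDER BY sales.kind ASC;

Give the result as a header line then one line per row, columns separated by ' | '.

== RESULT ==
sales.kind | n
gray | 4
green | 1

Derivation:
After GROUP BY (2 rows):
sales.kind | n
gray | 4
green | 1
After ORDER BY (2 rows):
sales.kind | n
gray | 4
green | 1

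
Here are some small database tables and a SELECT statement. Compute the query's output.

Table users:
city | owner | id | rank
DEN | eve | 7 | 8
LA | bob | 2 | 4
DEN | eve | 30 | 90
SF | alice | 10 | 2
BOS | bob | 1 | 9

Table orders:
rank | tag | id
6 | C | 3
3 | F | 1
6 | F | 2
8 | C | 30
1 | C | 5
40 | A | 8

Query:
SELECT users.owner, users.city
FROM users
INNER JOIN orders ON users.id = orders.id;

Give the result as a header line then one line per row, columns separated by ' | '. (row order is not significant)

After JOIN orders (3 rows):
users.city | users.owner | users.id | users.rank | orders.rank | orders.tag | orders.id
LA | bob | 2 | 4 | 6 | F | 2
DEN | eve | 30 | 90 | 8 | C | 30
BOS | bob | 1 | 9 | 3 | F | 1
After SELECT (3 rows):
users.owner | users.city
bob | LA
eve | DEN
bob | BOS

== RESULT ==
users.owner | users.city
bob | LA
eve | DEN
bob | BOS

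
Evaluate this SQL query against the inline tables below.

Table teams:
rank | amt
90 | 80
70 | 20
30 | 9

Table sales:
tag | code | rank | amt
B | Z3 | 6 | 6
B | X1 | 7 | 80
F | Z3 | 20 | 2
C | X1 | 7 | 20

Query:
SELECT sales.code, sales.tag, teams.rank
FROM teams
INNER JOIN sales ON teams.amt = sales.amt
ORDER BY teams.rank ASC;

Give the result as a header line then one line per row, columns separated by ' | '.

After JOIN sales (2 rows):
teams.rank | teams.amt | sales.tag | sales.code | sales.rank | sales.amt
90 | 80 | B | X1 | 7 | 80
70 | 20 | C | X1 | 7 | 20
After SELECT (2 rows):
sales.code | sales.tag | teams.rank
X1 | B | 90
X1 | C | 70
After ORDER BY (2 rows):
sales.code | sales.tag | teams.rank
X1 | C | 70
X1 | B | 90

== RESULT ==
sales.code | sales.tag | teams.rank
X1 | C | 70
X1 | B | 90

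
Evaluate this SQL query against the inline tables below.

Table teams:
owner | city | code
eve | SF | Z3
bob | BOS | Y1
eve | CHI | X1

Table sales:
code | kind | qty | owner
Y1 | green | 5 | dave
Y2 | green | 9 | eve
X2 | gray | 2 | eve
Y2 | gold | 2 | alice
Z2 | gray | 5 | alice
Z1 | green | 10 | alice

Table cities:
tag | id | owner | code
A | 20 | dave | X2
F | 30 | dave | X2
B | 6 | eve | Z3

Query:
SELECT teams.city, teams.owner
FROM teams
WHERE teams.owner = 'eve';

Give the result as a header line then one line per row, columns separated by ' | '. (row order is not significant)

== RESULT ==
teams.city | teams.owner
SF | eve
CHI | eve

Derivation:
After WHERE (2 rows):
teams.owner | teams.city | teams.code
eve | SF | Z3
eve | CHI | X1
After SELECT (2 rows):
teams.city | teams.owner
SF | eve
CHI | eve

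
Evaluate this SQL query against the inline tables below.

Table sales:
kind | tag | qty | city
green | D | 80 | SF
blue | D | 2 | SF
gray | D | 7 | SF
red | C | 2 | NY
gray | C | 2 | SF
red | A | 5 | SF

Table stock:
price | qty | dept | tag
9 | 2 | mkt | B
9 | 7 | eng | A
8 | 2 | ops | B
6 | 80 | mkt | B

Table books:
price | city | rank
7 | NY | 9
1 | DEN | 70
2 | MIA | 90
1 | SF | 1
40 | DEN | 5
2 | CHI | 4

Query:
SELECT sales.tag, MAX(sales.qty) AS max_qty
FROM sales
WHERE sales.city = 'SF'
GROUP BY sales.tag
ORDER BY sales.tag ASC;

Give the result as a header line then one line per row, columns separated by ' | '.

After WHERE (5 rows):
sales.kind | sales.tag | sales.qty | sales.city
green | D | 80 | SF
blue | D | 2 | SF
gray | D | 7 | SF
gray | C | 2 | SF
red | A | 5 | SF
After GROUP BY (3 rows):
sales.tag | max_qty
D | 80
C | 2
A | 5
After ORDER BY (3 rows):
sales.tag | max_qty
A | 5
C | 2
D | 80

== RESULT ==
sales.tag | max_qty
A | 5
C | 2
D | 80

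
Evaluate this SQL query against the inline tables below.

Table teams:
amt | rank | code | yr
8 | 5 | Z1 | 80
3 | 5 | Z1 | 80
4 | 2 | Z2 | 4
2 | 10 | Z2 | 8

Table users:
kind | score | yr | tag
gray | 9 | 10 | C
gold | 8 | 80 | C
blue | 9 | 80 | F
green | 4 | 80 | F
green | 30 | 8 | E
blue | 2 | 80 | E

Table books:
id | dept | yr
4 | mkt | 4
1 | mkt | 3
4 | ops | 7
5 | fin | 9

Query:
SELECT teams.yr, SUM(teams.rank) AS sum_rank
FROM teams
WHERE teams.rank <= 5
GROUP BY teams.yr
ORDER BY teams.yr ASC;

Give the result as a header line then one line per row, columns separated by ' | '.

After WHERE (3 rows):
teams.amt | teams.rank | teams.code | teams.yr
8 | 5 | Z1 | 80
3 | 5 | Z1 | 80
4 | 2 | Z2 | 4
After GROUP BY (2 rows):
teams.yr | sum_rank
80 | 10
4 | 2
After ORDER BY (2 rows):
teams.yr | sum_rank
4 | 2
80 | 10

== RESULT ==
teams.yr | sum_rank
4 | 2
80 | 10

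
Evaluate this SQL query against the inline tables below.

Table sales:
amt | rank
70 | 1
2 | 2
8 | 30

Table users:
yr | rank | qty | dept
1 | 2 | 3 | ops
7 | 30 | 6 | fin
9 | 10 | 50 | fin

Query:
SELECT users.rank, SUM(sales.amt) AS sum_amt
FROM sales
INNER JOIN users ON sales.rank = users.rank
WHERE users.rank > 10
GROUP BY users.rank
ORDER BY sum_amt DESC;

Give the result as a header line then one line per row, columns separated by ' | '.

After JOIN users (2 rows):
sales.amt | sales.rank | users.yr | users.rank | users.qty | users.dept
2 | 2 | 1 | 2 | 3 | ops
8 | 30 | 7 | 30 | 6 | fin
After WHERE (1 rows):
sales.amt | sales.rank | users.yr | users.rank | users.qty | users.dept
8 | 30 | 7 | 30 | 6 | fin
After GROUP BY (1 rows):
users.rank | sum_amt
30 | 8
After ORDER BY (1 rows):
users.rank | sum_amt
30 | 8

== RESULT ==
users.rank | sum_amt
30 | 8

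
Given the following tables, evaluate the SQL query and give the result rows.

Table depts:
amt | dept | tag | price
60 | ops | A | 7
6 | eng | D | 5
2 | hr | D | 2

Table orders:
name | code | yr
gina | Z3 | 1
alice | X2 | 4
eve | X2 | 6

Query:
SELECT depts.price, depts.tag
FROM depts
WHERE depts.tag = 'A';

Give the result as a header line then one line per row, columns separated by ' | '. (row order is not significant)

After WHERE (1 rows):
depts.amt | depts.dept | depts.tag | depts.price
60 | ops | A | 7
After SELECT (1 rows):
depts.price | depts.tag
7 | A

== RESULT ==
depts.price | depts.tag
7 | A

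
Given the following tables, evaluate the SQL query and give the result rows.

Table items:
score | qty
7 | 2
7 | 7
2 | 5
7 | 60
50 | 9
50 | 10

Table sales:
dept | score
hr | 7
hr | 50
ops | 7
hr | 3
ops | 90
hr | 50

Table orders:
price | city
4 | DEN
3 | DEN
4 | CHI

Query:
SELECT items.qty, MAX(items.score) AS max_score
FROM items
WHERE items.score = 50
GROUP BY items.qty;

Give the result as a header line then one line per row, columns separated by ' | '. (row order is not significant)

After WHERE (2 rows):
items.score | items.qty
50 | 9
50 | 10
After GROUP BY (2 rows):
items.qty | max_score
9 | 50
10 | 50

== RESULT ==
items.qty | max_score
9 | 50
10 | 50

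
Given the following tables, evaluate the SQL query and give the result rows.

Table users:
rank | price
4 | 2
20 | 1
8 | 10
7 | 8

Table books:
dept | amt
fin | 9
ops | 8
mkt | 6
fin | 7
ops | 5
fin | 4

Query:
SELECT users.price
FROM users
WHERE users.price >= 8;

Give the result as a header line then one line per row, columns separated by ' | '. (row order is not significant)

After WHERE (2 rows):
users.rank | users.price
8 | 10
7 | 8
After SELECT (2 rows):
users.price
10
8

== RESULT ==
users.price
10
8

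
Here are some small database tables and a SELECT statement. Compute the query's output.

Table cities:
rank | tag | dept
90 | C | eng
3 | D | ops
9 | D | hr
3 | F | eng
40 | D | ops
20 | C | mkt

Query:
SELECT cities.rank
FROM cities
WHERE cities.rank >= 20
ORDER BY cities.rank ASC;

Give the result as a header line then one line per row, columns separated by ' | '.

After WHERE (3 rows):
cities.rank | cities.tag | cities.dept
90 | C | eng
40 | D | ops
20 | C | mkt
After SELECT (3 rows):
cities.rank
90
40
20
After ORDER BY (3 rows):
cities.rank
20
40
90

== RESULT ==
cities.rank
20
40
90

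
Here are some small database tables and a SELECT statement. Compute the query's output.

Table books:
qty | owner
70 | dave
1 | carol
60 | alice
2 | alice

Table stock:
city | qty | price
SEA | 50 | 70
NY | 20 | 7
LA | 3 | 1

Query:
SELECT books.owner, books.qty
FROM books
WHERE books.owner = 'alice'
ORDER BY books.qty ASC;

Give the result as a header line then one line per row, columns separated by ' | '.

After WHERE (2 rows):
books.qty | books.owner
60 | alice
2 | alice
After SELECT (2 rows):
books.owner | books.qty
alice | 60
alice | 2
After ORDER BY (2 rows):
books.owner | books.qty
alice | 2
alice | 60

== RESULT ==
books.owner | books.qty
alice | 2
alice | 60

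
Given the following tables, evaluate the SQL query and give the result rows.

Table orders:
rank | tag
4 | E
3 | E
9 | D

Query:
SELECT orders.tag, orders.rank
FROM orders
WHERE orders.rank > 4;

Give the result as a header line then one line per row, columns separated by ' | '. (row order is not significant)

== RESULT ==
orders.tag | orders.rank
D | 9

Derivation:
After WHERE (1 rows):
orders.rank | orders.tag
9 | D
After SELECT (1 rows):
orders.tag | orders.rank
D | 9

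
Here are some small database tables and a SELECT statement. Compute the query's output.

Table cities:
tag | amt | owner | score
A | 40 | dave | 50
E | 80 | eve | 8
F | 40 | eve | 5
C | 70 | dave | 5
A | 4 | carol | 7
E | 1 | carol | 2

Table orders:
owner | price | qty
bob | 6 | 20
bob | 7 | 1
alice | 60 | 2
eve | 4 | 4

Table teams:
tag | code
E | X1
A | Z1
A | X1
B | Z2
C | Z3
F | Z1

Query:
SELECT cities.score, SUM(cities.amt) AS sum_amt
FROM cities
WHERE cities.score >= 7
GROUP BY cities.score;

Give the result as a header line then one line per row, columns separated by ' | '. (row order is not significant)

After WHERE (3 rows):
cities.tag | cities.amt | cities.owner | cities.score
A | 40 | dave | 50
E | 80 | eve | 8
A | 4 | carol | 7
After GROUP BY (3 rows):
cities.score | sum_amt
50 | 40
8 | 80
7 | 4

== RESULT ==
cities.score | sum_amt
50 | 40
8 | 80
7 | 4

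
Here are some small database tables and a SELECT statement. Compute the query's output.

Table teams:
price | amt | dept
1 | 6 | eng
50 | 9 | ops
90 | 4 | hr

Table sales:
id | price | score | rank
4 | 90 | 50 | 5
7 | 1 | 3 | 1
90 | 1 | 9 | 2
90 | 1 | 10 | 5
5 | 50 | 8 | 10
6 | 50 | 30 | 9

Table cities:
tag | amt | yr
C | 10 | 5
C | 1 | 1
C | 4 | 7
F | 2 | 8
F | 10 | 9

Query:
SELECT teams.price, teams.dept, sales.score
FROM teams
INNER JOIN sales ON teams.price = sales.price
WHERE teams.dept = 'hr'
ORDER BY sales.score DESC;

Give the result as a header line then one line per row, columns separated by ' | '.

== RESULT ==
teams.price | teams.dept | sales.score
90 | hr | 50

Derivation:
After JOIN sales (6 rows):
teams.price | teams.amt | teams.dept | sales.id | sales.price | sales.score | sales.rank
1 | 6 | eng | 7 | 1 | 3 | 1
1 | 6 | eng | 90 | 1 | 9 | 2
1 | 6 | eng | 90 | 1 | 10 | 5
50 | 9 | ops | 5 | 50 | 8 | 10
50 | 9 | ops | 6 | 50 | 30 | 9
90 | 4 | hr | 4 | 90 | 50 | 5
After WHERE (1 rows):
teams.price | teams.amt | teams.dept | sales.id | sales.price | sales.score | sales.rank
90 | 4 | hr | 4 | 90 | 50 | 5
After SELECT (1 rows):
teams.price | teams.dept | sales.score
90 | hr | 50
After ORDER BY (1 rows):
teams.price | teams.dept | sales.score
90 | hr | 50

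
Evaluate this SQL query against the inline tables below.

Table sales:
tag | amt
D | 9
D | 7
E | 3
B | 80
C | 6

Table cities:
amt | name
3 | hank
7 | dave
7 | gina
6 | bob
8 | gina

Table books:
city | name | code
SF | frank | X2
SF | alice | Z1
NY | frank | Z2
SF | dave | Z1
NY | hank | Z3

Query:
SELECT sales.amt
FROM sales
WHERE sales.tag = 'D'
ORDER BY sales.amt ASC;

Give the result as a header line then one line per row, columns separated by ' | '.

After WHERE (2 rows):
sales.tag | sales.amt
D | 9
D | 7
After SELECT (2 rows):
sales.amt
9
7
After ORDER BY (2 rows):
sales.amt
7
9

== RESULT ==
sales.amt
7
9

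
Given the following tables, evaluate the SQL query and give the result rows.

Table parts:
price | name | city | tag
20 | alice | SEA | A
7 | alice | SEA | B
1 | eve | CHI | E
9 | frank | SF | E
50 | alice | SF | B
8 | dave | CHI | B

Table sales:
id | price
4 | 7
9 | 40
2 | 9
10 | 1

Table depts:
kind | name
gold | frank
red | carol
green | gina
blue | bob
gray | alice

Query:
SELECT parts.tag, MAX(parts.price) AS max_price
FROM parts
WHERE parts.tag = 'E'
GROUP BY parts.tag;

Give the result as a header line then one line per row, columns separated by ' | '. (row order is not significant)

== RESULT ==
parts.tag | max_price
E | 9

Derivation:
After WHERE (2 rows):
parts.price | parts.name | parts.city | parts.tag
1 | eve | CHI | E
9 | frank | SF | E
After GROUP BY (1 rows):
parts.tag | max_price
E | 9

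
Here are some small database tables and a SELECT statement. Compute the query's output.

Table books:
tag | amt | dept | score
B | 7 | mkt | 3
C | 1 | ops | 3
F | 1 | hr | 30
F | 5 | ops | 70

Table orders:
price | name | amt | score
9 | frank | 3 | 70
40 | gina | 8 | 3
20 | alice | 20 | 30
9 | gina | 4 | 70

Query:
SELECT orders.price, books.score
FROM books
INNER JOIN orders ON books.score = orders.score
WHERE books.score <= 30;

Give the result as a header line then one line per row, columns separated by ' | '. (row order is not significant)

== RESULT ==
orders.price | books.score
40 | 3
40 | 3
20 | 30

Derivation:
After JOIN orders (5 rows):
books.tag | books.amt | books.dept | books.score | orders.price | orders.name | orders.amt | orders.score
B | 7 | mkt | 3 | 40 | gina | 8 | 3
C | 1 | ops | 3 | 40 | gina | 8 | 3
F | 1 | hr | 30 | 20 | alice | 20 | 30
F | 5 | ops | 70 | 9 | frank | 3 | 70
F | 5 | ops | 70 | 9 | gina | 4 | 70
After WHERE (3 rows):
books.tag | books.amt | books.dept | books.score | orders.price | orders.name | orders.amt | orders.score
B | 7 | mkt | 3 | 40 | gina | 8 | 3
C | 1 | ops | 3 | 40 | gina | 8 | 3
F | 1 | hr | 30 | 20 | alice | 20 | 30
After SELECT (3 rows):
orders.price | books.score
40 | 3
40 | 3
20 | 30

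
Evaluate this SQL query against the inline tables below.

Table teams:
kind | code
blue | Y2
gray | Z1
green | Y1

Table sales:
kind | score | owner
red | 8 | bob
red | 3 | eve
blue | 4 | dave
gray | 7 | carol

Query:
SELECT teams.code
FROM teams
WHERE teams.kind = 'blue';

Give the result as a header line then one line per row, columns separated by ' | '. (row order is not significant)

After WHERE (1 rows):
teams.kind | teams.code
blue | Y2
After SELECT (1 rows):
teams.code
Y2

== RESULT ==
teams.code
Y2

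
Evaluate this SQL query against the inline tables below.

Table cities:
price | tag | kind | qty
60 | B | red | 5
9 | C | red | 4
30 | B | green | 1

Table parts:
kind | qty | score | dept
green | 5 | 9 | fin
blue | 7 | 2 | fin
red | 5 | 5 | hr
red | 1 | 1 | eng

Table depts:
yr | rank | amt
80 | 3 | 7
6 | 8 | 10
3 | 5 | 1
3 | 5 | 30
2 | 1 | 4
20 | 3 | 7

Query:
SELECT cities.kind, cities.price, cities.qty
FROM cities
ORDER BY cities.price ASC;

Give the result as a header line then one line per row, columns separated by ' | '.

== RESULT ==
cities.kind | cities.price | cities.qty
red | 9 | 4
green | 30 | 1
red | 60 | 5

Derivation:
After SELECT (3 rows):
cities.kind | cities.price | cities.qty
red | 60 | 5
red | 9 | 4
green | 30 | 1
After ORDER BY (3 rows):
cities.kind | cities.price | cities.qty
red | 9 | 4
green | 30 | 1
red | 60 | 5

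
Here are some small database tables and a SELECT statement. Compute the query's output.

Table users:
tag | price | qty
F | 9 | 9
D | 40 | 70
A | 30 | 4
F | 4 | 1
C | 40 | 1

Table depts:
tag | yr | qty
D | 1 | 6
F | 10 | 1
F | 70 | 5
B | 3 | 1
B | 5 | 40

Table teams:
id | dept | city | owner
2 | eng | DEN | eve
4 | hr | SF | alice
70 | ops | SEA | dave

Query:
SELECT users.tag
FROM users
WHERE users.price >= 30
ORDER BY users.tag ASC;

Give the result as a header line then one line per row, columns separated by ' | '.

After WHERE (3 rows):
users.tag | users.price | users.qty
D | 40 | 70
A | 30 | 4
C | 40 | 1
After SELECT (3 rows):
users.tag
D
A
C
After ORDER BY (3 rows):
users.tag
A
C
D

== RESULT ==
users.tag
A
C
D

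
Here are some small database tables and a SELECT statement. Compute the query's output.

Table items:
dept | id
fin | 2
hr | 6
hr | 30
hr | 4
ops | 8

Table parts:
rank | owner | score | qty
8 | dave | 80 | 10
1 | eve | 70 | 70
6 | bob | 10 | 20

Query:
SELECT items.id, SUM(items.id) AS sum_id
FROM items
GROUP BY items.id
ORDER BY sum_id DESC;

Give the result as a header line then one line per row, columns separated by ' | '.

After GROUP BY (5 rows):
items.id | sum_id
2 | 2
6 | 6
30 | 30
4 | 4
8 | 8
After ORDER BY (5 rows):
items.id | sum_id
30 | 30
8 | 8
6 | 6
4 | 4
2 | 2

== RESULT ==
items.id | sum_id
30 | 30
8 | 8
6 | 6
4 | 4
2 | 2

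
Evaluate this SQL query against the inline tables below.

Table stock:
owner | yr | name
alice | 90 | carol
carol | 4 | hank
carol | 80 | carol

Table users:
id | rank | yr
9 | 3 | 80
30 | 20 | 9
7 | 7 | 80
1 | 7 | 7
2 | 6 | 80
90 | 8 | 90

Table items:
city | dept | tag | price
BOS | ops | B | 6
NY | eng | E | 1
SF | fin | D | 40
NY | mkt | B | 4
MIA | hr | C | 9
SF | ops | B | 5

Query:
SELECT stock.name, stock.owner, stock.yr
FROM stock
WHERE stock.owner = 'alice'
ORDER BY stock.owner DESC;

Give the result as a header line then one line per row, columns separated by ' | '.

After WHERE (1 rows):
stock.owner | stock.yr | stock.name
alice | 90 | carol
After SELECT (1 rows):
stock.name | stock.owner | stock.yr
carol | alice | 90
After ORDER BY (1 rows):
stock.name | stock.owner | stock.yr
carol | alice | 90

== RESULT ==
stock.name | stock.owner | stock.yr
carol | alice | 90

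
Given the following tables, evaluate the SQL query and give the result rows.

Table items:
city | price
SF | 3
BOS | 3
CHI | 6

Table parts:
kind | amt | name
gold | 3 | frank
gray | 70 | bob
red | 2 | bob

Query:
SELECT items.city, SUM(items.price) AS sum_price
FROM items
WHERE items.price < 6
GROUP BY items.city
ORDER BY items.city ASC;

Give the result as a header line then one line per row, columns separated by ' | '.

After WHERE (2 rows):
items.city | items.price
SF | 3
BOS | 3
After GROUP BY (2 rows):
items.city | sum_price
SF | 3
BOS | 3
After ORDER BY (2 rows):
items.city | sum_price
BOS | 3
SF | 3

== RESULT ==
items.city | sum_price
BOS | 3
SF | 3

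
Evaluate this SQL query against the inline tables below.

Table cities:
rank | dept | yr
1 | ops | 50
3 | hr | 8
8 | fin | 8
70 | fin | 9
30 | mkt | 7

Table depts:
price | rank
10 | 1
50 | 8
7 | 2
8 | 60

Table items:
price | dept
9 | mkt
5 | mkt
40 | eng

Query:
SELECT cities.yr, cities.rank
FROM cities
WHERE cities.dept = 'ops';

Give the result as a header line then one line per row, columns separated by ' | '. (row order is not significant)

== RESULT ==
cities.yr | cities.rank
50 | 1

Derivation:
After WHERE (1 rows):
cities.rank | cities.dept | cities.yr
1 | ops | 50
After SELECT (1 rows):
cities.yr | cities.rank
50 | 1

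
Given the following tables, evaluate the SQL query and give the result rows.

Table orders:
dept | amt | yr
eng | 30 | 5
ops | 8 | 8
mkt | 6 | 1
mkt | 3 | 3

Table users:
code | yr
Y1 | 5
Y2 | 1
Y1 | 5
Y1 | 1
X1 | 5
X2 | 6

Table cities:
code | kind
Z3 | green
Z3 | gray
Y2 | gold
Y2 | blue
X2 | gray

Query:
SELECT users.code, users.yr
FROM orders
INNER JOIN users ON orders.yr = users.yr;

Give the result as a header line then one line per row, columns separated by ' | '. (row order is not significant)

After JOIN users (5 rows):
orders.dept | orders.amt | orders.yr | users.code | users.yr
eng | 30 | 5 | Y1 | 5
eng | 30 | 5 | Y1 | 5
eng | 30 | 5 | X1 | 5
mkt | 6 | 1 | Y2 | 1
mkt | 6 | 1 | Y1 | 1
After SELECT (5 rows):
users.code | users.yr
Y1 | 5
Y1 | 5
X1 | 5
Y2 | 1
Y1 | 1

== RESULT ==
users.code | users.yr
Y1 | 5
Y1 | 5
X1 | 5
Y2 | 1
Y1 | 1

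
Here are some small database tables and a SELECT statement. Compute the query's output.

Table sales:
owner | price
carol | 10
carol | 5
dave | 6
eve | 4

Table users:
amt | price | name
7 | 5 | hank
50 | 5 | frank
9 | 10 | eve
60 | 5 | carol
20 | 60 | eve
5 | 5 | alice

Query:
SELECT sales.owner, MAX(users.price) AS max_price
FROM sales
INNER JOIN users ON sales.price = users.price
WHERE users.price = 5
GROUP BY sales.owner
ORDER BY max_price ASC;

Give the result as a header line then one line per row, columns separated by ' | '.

== RESULT ==
sales.owner | max_price
carol | 5

Derivation:
After JOIN users (5 rows):
sales.owner | sales.price | users.amt | users.price | users.name
carol | 10 | 9 | 10 | eve
carol | 5 | 7 | 5 | hank
carol | 5 | 50 | 5 | frank
carol | 5 | 60 | 5 | carol
carol | 5 | 5 | 5 | alice
After WHERE (4 rows):
sales.owner | sales.price | users.amt | users.price | users.name
carol | 5 | 7 | 5 | hank
carol | 5 | 50 | 5 | frank
carol | 5 | 60 | 5 | carol
carol | 5 | 5 | 5 | alice
After GROUP BY (1 rows):
sales.owner | max_price
carol | 5
After ORDER BY (1 rows):
sales.owner | max_price
carol | 5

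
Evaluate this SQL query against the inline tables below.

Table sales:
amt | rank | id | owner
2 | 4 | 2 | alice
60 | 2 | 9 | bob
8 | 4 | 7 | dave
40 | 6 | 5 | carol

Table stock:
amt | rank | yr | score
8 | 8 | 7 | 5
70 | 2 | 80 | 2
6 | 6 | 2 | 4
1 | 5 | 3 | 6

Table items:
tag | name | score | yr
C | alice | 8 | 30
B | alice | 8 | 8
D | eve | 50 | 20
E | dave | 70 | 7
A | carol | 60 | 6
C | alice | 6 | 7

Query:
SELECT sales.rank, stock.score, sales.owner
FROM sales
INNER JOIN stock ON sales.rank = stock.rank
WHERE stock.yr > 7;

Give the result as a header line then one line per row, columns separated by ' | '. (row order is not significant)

== RESULT ==
sales.rank | stock.score | sales.owner
2 | 2 | bob

Derivation:
After JOIN stock (2 rows):
sales.amt | sales.rank | sales.id | sales.owner | stock.amt | stock.rank | stock.yr | stock.score
60 | 2 | 9 | bob | 70 | 2 | 80 | 2
40 | 6 | 5 | carol | 6 | 6 | 2 | 4
After WHERE (1 rows):
sales.amt | sales.rank | sales.id | sales.owner | stock.amt | stock.rank | stock.yr | stock.score
60 | 2 | 9 | bob | 70 | 2 | 80 | 2
After SELECT (1 rows):
sales.rank | stock.score | sales.owner
2 | 2 | bob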